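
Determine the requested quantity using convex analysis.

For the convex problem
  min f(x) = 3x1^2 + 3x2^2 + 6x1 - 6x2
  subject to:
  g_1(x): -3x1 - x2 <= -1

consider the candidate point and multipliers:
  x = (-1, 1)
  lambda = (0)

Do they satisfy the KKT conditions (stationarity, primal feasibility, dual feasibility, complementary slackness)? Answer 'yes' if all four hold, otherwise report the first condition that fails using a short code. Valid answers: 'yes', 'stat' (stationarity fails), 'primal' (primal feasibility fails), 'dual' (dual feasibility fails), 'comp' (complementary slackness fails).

Gradient of f: grad f(x) = Q x + c = (0, 0)
Constraint values g_i(x) = a_i^T x - b_i:
  g_1((-1, 1)) = 3
Stationarity residual: grad f(x) + sum_i lambda_i a_i = (0, 0)
  -> stationarity OK
Primal feasibility (all g_i <= 0): FAILS
Dual feasibility (all lambda_i >= 0): OK
Complementary slackness (lambda_i * g_i(x) = 0 for all i): OK

Verdict: the first failing condition is primal_feasibility -> primal.

primal


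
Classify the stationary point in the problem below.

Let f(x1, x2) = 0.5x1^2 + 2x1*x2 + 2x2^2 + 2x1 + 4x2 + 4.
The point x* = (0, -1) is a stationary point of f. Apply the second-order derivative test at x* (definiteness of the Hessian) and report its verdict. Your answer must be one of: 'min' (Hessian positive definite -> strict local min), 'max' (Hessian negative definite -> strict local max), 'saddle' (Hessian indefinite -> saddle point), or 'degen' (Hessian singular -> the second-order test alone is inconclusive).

Compute the Hessian H = grad^2 f:
  H = [[1, 2], [2, 4]]
Verify stationarity: grad f(x*) = H x* + g = (0, 0).
Eigenvalues of H: 0, 5.
H has a zero eigenvalue (singular; positive semidefinite but not definite), so H is neither positive definite, negative definite, nor indefinite. The second-order test alone is inconclusive -> degen.
(Indeed, f is constant along the null direction of H through x*, so x* is not a strict local extremum.)

degen


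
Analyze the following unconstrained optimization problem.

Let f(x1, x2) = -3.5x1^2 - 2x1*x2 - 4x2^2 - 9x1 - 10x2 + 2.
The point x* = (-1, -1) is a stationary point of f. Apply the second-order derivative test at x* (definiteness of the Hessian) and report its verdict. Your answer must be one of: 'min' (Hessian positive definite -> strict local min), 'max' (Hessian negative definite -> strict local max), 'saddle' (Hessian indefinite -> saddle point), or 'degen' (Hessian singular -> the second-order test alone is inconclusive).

Compute the Hessian H = grad^2 f:
  H = [[-7, -2], [-2, -8]]
Verify stationarity: grad f(x*) = H x* + g = (0, 0).
Eigenvalues of H: -9.5616, -5.4384.
Both eigenvalues < 0, so H is negative definite -> x* is a strict local max.

max


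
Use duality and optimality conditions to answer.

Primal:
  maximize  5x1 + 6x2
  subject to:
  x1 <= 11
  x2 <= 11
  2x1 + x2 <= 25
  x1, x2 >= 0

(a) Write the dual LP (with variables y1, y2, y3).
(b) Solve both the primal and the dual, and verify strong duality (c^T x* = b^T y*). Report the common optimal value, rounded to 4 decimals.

The standard primal-dual pair for 'max c^T x s.t. A x <= b, x >= 0' is:
  Dual:  min b^T y  s.t.  A^T y >= c,  y >= 0.

So the dual LP is:
  minimize  11y1 + 11y2 + 25y3
  subject to:
    y1 + 2y3 >= 5
    y2 + y3 >= 6
    y1, y2, y3 >= 0

Solving the primal: x* = (7, 11).
  primal value c^T x* = 101.
Solving the dual: y* = (0, 3.5, 2.5).
  dual value b^T y* = 101.
Strong duality: c^T x* = b^T y*. Confirmed.

101


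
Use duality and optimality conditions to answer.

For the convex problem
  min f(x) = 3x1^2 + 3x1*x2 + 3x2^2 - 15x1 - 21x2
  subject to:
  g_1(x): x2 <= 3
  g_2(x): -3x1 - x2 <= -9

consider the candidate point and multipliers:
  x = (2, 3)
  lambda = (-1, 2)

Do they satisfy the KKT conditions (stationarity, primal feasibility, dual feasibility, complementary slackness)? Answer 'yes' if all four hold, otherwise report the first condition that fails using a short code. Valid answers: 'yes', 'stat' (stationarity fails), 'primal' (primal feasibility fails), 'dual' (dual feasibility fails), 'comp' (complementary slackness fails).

Gradient of f: grad f(x) = Q x + c = (6, 3)
Constraint values g_i(x) = a_i^T x - b_i:
  g_1((2, 3)) = 0
  g_2((2, 3)) = 0
Stationarity residual: grad f(x) + sum_i lambda_i a_i = (0, 0)
  -> stationarity OK
Primal feasibility (all g_i <= 0): OK
Dual feasibility (all lambda_i >= 0): FAILS
Complementary slackness (lambda_i * g_i(x) = 0 for all i): OK

Verdict: the first failing condition is dual_feasibility -> dual.

dual


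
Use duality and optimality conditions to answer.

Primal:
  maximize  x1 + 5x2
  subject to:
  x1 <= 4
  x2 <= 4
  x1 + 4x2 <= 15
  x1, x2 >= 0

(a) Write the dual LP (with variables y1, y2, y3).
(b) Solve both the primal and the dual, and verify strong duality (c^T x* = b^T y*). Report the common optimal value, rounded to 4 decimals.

The standard primal-dual pair for 'max c^T x s.t. A x <= b, x >= 0' is:
  Dual:  min b^T y  s.t.  A^T y >= c,  y >= 0.

So the dual LP is:
  minimize  4y1 + 4y2 + 15y3
  subject to:
    y1 + y3 >= 1
    y2 + 4y3 >= 5
    y1, y2, y3 >= 0

Solving the primal: x* = (0, 3.75).
  primal value c^T x* = 18.75.
Solving the dual: y* = (0, 0, 1.25).
  dual value b^T y* = 18.75.
Strong duality: c^T x* = b^T y*. Confirmed.

18.75


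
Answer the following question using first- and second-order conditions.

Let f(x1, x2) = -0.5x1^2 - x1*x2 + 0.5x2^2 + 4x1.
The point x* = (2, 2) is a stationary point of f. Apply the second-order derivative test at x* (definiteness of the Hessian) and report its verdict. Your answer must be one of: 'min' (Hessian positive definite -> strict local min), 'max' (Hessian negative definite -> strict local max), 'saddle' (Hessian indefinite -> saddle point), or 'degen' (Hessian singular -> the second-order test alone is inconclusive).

Compute the Hessian H = grad^2 f:
  H = [[-1, -1], [-1, 1]]
Verify stationarity: grad f(x*) = H x* + g = (0, 0).
Eigenvalues of H: -1.4142, 1.4142.
Eigenvalues have mixed signs, so H is indefinite -> x* is a saddle point.

saddle


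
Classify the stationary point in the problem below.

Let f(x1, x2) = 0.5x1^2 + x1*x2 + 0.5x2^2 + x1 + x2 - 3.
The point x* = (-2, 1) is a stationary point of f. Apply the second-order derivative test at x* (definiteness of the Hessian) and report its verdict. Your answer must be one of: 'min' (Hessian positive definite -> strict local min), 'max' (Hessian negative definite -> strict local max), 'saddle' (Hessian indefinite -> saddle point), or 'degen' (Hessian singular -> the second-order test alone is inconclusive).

Compute the Hessian H = grad^2 f:
  H = [[1, 1], [1, 1]]
Verify stationarity: grad f(x*) = H x* + g = (0, 0).
Eigenvalues of H: 0, 2.
H has a zero eigenvalue (singular; positive semidefinite but not definite), so H is neither positive definite, negative definite, nor indefinite. The second-order test alone is inconclusive -> degen.
(Indeed, f is constant along the null direction of H through x*, so x* is not a strict local extremum.)

degen


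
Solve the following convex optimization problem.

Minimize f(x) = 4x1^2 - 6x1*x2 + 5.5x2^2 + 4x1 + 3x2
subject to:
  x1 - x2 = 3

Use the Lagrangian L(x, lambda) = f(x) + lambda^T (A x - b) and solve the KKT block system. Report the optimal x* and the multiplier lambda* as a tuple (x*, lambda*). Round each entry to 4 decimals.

Form the Lagrangian:
  L(x, lambda) = (1/2) x^T Q x + c^T x + lambda^T (A x - b)
Stationarity (grad_x L = 0): Q x + c + A^T lambda = 0.
Primal feasibility: A x = b.

This gives the KKT block system:
  [ Q   A^T ] [ x     ]   [-c ]
  [ A    0  ] [ lambda ] = [ b ]

Solving the linear system:
  x*      = (1.1429, -1.8571)
  lambda* = (-24.2857)
  f(x*)   = 35.9286

x* = (1.1429, -1.8571), lambda* = (-24.2857)


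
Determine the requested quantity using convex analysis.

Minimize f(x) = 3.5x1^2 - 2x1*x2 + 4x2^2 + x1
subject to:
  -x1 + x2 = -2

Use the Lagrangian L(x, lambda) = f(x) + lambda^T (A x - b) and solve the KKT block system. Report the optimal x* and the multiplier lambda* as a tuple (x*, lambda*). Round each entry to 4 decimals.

Form the Lagrangian:
  L(x, lambda) = (1/2) x^T Q x + c^T x + lambda^T (A x - b)
Stationarity (grad_x L = 0): Q x + c + A^T lambda = 0.
Primal feasibility: A x = b.

This gives the KKT block system:
  [ Q   A^T ] [ x     ]   [-c ]
  [ A    0  ] [ lambda ] = [ b ]

Solving the linear system:
  x*      = (1, -1)
  lambda* = (10)
  f(x*)   = 10.5

x* = (1, -1), lambda* = (10)


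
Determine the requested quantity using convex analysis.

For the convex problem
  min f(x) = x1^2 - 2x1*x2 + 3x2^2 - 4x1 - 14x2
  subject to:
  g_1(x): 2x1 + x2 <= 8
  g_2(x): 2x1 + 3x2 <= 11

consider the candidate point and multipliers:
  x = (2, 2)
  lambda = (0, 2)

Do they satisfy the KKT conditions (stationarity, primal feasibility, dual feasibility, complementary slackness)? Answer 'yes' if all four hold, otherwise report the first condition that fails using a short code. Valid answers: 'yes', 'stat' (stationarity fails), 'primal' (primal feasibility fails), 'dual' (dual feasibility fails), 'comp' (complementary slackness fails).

Gradient of f: grad f(x) = Q x + c = (-4, -6)
Constraint values g_i(x) = a_i^T x - b_i:
  g_1((2, 2)) = -2
  g_2((2, 2)) = -1
Stationarity residual: grad f(x) + sum_i lambda_i a_i = (0, 0)
  -> stationarity OK
Primal feasibility (all g_i <= 0): OK
Dual feasibility (all lambda_i >= 0): OK
Complementary slackness (lambda_i * g_i(x) = 0 for all i): FAILS

Verdict: the first failing condition is complementary_slackness -> comp.

comp


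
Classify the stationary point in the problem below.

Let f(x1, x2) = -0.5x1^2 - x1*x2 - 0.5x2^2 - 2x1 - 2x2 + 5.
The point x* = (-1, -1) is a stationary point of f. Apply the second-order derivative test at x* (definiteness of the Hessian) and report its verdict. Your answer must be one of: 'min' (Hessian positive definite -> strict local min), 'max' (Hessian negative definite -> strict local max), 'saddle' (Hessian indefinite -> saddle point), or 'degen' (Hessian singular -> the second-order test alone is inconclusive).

Compute the Hessian H = grad^2 f:
  H = [[-1, -1], [-1, -1]]
Verify stationarity: grad f(x*) = H x* + g = (0, 0).
Eigenvalues of H: -2, 0.
H has a zero eigenvalue (singular; negative semidefinite but not definite), so H is neither positive definite, negative definite, nor indefinite. The second-order test alone is inconclusive -> degen.
(Indeed, f is constant along the null direction of H through x*, so x* is not a strict local extremum.)

degen


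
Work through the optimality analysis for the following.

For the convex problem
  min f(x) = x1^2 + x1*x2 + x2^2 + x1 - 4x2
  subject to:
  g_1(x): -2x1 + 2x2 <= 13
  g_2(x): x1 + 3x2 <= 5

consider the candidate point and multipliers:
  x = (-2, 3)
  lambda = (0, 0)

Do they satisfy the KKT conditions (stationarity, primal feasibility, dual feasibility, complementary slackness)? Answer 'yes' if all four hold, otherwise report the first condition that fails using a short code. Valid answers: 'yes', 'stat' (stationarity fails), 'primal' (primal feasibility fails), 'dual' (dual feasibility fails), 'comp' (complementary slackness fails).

Gradient of f: grad f(x) = Q x + c = (0, 0)
Constraint values g_i(x) = a_i^T x - b_i:
  g_1((-2, 3)) = -3
  g_2((-2, 3)) = 2
Stationarity residual: grad f(x) + sum_i lambda_i a_i = (0, 0)
  -> stationarity OK
Primal feasibility (all g_i <= 0): FAILS
Dual feasibility (all lambda_i >= 0): OK
Complementary slackness (lambda_i * g_i(x) = 0 for all i): OK

Verdict: the first failing condition is primal_feasibility -> primal.

primal


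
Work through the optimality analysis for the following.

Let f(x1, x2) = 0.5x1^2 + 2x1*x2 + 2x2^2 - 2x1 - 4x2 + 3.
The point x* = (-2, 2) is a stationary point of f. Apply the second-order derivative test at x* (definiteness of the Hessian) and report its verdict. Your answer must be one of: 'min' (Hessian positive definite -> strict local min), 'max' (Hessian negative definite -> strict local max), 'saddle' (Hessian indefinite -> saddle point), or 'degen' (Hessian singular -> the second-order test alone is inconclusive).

Compute the Hessian H = grad^2 f:
  H = [[1, 2], [2, 4]]
Verify stationarity: grad f(x*) = H x* + g = (0, 0).
Eigenvalues of H: 0, 5.
H has a zero eigenvalue (singular; positive semidefinite but not definite), so H is neither positive definite, negative definite, nor indefinite. The second-order test alone is inconclusive -> degen.
(Indeed, f is constant along the null direction of H through x*, so x* is not a strict local extremum.)

degen


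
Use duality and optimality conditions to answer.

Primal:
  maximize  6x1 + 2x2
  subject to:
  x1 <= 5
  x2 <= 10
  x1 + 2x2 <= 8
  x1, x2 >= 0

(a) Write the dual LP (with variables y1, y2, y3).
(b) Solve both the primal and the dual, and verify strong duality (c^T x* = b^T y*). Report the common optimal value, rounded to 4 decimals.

The standard primal-dual pair for 'max c^T x s.t. A x <= b, x >= 0' is:
  Dual:  min b^T y  s.t.  A^T y >= c,  y >= 0.

So the dual LP is:
  minimize  5y1 + 10y2 + 8y3
  subject to:
    y1 + y3 >= 6
    y2 + 2y3 >= 2
    y1, y2, y3 >= 0

Solving the primal: x* = (5, 1.5).
  primal value c^T x* = 33.
Solving the dual: y* = (5, 0, 1).
  dual value b^T y* = 33.
Strong duality: c^T x* = b^T y*. Confirmed.

33


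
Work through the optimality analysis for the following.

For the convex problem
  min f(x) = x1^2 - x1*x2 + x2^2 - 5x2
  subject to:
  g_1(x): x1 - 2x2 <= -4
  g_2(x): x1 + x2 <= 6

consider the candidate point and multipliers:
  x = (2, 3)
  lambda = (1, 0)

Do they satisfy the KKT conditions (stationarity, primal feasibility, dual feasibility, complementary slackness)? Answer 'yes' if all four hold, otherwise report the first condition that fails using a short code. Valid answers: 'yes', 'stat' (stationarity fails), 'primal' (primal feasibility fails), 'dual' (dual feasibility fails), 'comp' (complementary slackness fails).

Gradient of f: grad f(x) = Q x + c = (1, -1)
Constraint values g_i(x) = a_i^T x - b_i:
  g_1((2, 3)) = 0
  g_2((2, 3)) = -1
Stationarity residual: grad f(x) + sum_i lambda_i a_i = (2, -3)
  -> stationarity FAILS
Primal feasibility (all g_i <= 0): OK
Dual feasibility (all lambda_i >= 0): OK
Complementary slackness (lambda_i * g_i(x) = 0 for all i): OK

Verdict: the first failing condition is stationarity -> stat.

stat


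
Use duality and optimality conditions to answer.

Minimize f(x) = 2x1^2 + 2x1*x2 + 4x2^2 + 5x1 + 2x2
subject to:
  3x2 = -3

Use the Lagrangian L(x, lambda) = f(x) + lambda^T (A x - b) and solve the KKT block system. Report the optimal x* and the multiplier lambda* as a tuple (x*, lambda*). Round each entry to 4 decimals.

Form the Lagrangian:
  L(x, lambda) = (1/2) x^T Q x + c^T x + lambda^T (A x - b)
Stationarity (grad_x L = 0): Q x + c + A^T lambda = 0.
Primal feasibility: A x = b.

This gives the KKT block system:
  [ Q   A^T ] [ x     ]   [-c ]
  [ A    0  ] [ lambda ] = [ b ]

Solving the linear system:
  x*      = (-0.75, -1)
  lambda* = (2.5)
  f(x*)   = 0.875

x* = (-0.75, -1), lambda* = (2.5)


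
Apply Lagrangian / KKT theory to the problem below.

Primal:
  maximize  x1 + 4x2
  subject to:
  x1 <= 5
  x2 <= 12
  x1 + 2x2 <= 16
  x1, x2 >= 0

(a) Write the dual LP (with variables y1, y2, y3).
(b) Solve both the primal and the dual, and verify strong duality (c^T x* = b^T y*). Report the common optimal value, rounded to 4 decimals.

The standard primal-dual pair for 'max c^T x s.t. A x <= b, x >= 0' is:
  Dual:  min b^T y  s.t.  A^T y >= c,  y >= 0.

So the dual LP is:
  minimize  5y1 + 12y2 + 16y3
  subject to:
    y1 + y3 >= 1
    y2 + 2y3 >= 4
    y1, y2, y3 >= 0

Solving the primal: x* = (0, 8).
  primal value c^T x* = 32.
Solving the dual: y* = (0, 0, 2).
  dual value b^T y* = 32.
Strong duality: c^T x* = b^T y*. Confirmed.

32


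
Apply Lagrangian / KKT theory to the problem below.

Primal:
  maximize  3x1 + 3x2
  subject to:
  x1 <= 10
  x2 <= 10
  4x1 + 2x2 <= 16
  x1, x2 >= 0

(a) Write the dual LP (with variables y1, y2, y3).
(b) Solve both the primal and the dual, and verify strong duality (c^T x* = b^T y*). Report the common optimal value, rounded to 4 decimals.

The standard primal-dual pair for 'max c^T x s.t. A x <= b, x >= 0' is:
  Dual:  min b^T y  s.t.  A^T y >= c,  y >= 0.

So the dual LP is:
  minimize  10y1 + 10y2 + 16y3
  subject to:
    y1 + 4y3 >= 3
    y2 + 2y3 >= 3
    y1, y2, y3 >= 0

Solving the primal: x* = (0, 8).
  primal value c^T x* = 24.
Solving the dual: y* = (0, 0, 1.5).
  dual value b^T y* = 24.
Strong duality: c^T x* = b^T y*. Confirmed.

24


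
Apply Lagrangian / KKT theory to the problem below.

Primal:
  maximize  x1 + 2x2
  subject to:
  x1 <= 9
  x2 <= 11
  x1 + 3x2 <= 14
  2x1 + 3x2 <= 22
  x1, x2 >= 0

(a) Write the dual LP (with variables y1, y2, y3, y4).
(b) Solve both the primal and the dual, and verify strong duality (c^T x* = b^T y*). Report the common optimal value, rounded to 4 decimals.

The standard primal-dual pair for 'max c^T x s.t. A x <= b, x >= 0' is:
  Dual:  min b^T y  s.t.  A^T y >= c,  y >= 0.

So the dual LP is:
  minimize  9y1 + 11y2 + 14y3 + 22y4
  subject to:
    y1 + y3 + 2y4 >= 1
    y2 + 3y3 + 3y4 >= 2
    y1, y2, y3, y4 >= 0

Solving the primal: x* = (8, 2).
  primal value c^T x* = 12.
Solving the dual: y* = (0, 0, 0.3333, 0.3333).
  dual value b^T y* = 12.
Strong duality: c^T x* = b^T y*. Confirmed.

12


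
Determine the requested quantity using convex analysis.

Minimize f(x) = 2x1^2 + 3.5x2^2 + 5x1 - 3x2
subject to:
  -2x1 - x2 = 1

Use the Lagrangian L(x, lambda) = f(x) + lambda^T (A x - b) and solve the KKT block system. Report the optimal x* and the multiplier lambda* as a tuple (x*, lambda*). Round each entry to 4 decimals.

Form the Lagrangian:
  L(x, lambda) = (1/2) x^T Q x + c^T x + lambda^T (A x - b)
Stationarity (grad_x L = 0): Q x + c + A^T lambda = 0.
Primal feasibility: A x = b.

This gives the KKT block system:
  [ Q   A^T ] [ x     ]   [-c ]
  [ A    0  ] [ lambda ] = [ b ]

Solving the linear system:
  x*      = (-0.7812, 0.5625)
  lambda* = (0.9375)
  f(x*)   = -3.2656

x* = (-0.7812, 0.5625), lambda* = (0.9375)


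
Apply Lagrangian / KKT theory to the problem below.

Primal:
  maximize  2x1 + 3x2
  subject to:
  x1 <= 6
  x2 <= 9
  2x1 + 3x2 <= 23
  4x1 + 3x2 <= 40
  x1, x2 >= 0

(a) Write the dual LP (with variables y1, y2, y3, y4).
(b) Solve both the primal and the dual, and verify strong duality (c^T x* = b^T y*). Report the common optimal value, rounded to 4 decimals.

The standard primal-dual pair for 'max c^T x s.t. A x <= b, x >= 0' is:
  Dual:  min b^T y  s.t.  A^T y >= c,  y >= 0.

So the dual LP is:
  minimize  6y1 + 9y2 + 23y3 + 40y4
  subject to:
    y1 + 2y3 + 4y4 >= 2
    y2 + 3y3 + 3y4 >= 3
    y1, y2, y3, y4 >= 0

Solving the primal: x* = (6, 3.6667).
  primal value c^T x* = 23.
Solving the dual: y* = (0, 0, 1, 0).
  dual value b^T y* = 23.
Strong duality: c^T x* = b^T y*. Confirmed.

23


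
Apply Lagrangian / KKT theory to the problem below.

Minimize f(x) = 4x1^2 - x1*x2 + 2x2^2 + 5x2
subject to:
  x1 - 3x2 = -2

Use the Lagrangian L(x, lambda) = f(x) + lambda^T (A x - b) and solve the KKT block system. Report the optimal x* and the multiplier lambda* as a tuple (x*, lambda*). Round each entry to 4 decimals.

Form the Lagrangian:
  L(x, lambda) = (1/2) x^T Q x + c^T x + lambda^T (A x - b)
Stationarity (grad_x L = 0): Q x + c + A^T lambda = 0.
Primal feasibility: A x = b.

This gives the KKT block system:
  [ Q   A^T ] [ x     ]   [-c ]
  [ A    0  ] [ lambda ] = [ b ]

Solving the linear system:
  x*      = (-0.2429, 0.5857)
  lambda* = (2.5286)
  f(x*)   = 3.9929

x* = (-0.2429, 0.5857), lambda* = (2.5286)


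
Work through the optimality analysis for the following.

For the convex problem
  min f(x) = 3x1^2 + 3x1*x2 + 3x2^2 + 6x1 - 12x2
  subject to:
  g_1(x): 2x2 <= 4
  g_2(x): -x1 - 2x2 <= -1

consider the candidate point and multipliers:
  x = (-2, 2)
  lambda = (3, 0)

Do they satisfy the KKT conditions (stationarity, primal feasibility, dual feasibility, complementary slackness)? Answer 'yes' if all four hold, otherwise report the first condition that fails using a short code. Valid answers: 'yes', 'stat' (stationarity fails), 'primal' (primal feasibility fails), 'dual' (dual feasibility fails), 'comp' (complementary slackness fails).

Gradient of f: grad f(x) = Q x + c = (0, -6)
Constraint values g_i(x) = a_i^T x - b_i:
  g_1((-2, 2)) = 0
  g_2((-2, 2)) = -1
Stationarity residual: grad f(x) + sum_i lambda_i a_i = (0, 0)
  -> stationarity OK
Primal feasibility (all g_i <= 0): OK
Dual feasibility (all lambda_i >= 0): OK
Complementary slackness (lambda_i * g_i(x) = 0 for all i): OK

Verdict: yes, KKT holds.

yes


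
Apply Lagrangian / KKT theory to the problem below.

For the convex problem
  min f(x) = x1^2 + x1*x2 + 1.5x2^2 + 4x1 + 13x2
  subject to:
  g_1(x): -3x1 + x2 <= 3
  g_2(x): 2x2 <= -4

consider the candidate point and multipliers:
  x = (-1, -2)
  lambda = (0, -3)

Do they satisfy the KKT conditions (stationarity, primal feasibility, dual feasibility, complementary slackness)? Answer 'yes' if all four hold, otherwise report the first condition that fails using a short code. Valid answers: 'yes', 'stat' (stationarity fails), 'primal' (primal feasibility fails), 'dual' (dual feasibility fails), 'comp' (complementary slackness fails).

Gradient of f: grad f(x) = Q x + c = (0, 6)
Constraint values g_i(x) = a_i^T x - b_i:
  g_1((-1, -2)) = -2
  g_2((-1, -2)) = 0
Stationarity residual: grad f(x) + sum_i lambda_i a_i = (0, 0)
  -> stationarity OK
Primal feasibility (all g_i <= 0): OK
Dual feasibility (all lambda_i >= 0): FAILS
Complementary slackness (lambda_i * g_i(x) = 0 for all i): OK

Verdict: the first failing condition is dual_feasibility -> dual.

dual


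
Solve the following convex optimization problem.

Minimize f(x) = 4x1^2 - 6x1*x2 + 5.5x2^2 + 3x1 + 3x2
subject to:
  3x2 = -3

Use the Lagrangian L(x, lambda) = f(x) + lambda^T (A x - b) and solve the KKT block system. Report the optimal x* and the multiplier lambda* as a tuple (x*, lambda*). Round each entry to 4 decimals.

Form the Lagrangian:
  L(x, lambda) = (1/2) x^T Q x + c^T x + lambda^T (A x - b)
Stationarity (grad_x L = 0): Q x + c + A^T lambda = 0.
Primal feasibility: A x = b.

This gives the KKT block system:
  [ Q   A^T ] [ x     ]   [-c ]
  [ A    0  ] [ lambda ] = [ b ]

Solving the linear system:
  x*      = (-1.125, -1)
  lambda* = (0.4167)
  f(x*)   = -2.5625

x* = (-1.125, -1), lambda* = (0.4167)


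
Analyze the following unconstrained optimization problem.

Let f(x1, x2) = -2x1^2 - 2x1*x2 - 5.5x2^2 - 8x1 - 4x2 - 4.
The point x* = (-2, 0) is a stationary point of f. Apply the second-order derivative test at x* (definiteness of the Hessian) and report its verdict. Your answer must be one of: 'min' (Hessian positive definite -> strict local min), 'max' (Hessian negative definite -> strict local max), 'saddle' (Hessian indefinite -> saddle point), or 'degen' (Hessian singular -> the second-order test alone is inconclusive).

Compute the Hessian H = grad^2 f:
  H = [[-4, -2], [-2, -11]]
Verify stationarity: grad f(x*) = H x* + g = (0, 0).
Eigenvalues of H: -11.5311, -3.4689.
Both eigenvalues < 0, so H is negative definite -> x* is a strict local max.

max


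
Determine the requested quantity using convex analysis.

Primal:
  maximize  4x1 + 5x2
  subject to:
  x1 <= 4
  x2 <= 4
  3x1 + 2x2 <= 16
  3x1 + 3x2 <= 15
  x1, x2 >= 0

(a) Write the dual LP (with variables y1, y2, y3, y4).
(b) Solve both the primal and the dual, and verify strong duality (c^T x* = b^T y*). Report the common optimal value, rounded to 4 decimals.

The standard primal-dual pair for 'max c^T x s.t. A x <= b, x >= 0' is:
  Dual:  min b^T y  s.t.  A^T y >= c,  y >= 0.

So the dual LP is:
  minimize  4y1 + 4y2 + 16y3 + 15y4
  subject to:
    y1 + 3y3 + 3y4 >= 4
    y2 + 2y3 + 3y4 >= 5
    y1, y2, y3, y4 >= 0

Solving the primal: x* = (1, 4).
  primal value c^T x* = 24.
Solving the dual: y* = (0, 1, 0, 1.3333).
  dual value b^T y* = 24.
Strong duality: c^T x* = b^T y*. Confirmed.

24


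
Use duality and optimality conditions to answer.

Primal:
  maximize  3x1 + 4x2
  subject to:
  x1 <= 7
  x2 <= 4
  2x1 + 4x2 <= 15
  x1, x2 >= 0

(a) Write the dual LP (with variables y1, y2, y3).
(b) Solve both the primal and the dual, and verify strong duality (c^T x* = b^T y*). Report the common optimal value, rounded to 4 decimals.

The standard primal-dual pair for 'max c^T x s.t. A x <= b, x >= 0' is:
  Dual:  min b^T y  s.t.  A^T y >= c,  y >= 0.

So the dual LP is:
  minimize  7y1 + 4y2 + 15y3
  subject to:
    y1 + 2y3 >= 3
    y2 + 4y3 >= 4
    y1, y2, y3 >= 0

Solving the primal: x* = (7, 0.25).
  primal value c^T x* = 22.
Solving the dual: y* = (1, 0, 1).
  dual value b^T y* = 22.
Strong duality: c^T x* = b^T y*. Confirmed.

22


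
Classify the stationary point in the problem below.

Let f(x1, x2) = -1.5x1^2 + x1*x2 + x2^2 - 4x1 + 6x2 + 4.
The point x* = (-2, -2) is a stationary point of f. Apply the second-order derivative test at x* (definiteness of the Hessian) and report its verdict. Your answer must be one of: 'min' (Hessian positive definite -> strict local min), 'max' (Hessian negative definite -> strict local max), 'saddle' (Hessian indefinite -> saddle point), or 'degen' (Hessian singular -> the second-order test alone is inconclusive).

Compute the Hessian H = grad^2 f:
  H = [[-3, 1], [1, 2]]
Verify stationarity: grad f(x*) = H x* + g = (0, 0).
Eigenvalues of H: -3.1926, 2.1926.
Eigenvalues have mixed signs, so H is indefinite -> x* is a saddle point.

saddle


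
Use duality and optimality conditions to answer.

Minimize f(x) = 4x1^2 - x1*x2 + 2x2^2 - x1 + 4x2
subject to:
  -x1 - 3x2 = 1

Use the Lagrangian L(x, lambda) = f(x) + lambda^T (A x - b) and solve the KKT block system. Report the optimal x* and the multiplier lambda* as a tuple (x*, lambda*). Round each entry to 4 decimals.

Form the Lagrangian:
  L(x, lambda) = (1/2) x^T Q x + c^T x + lambda^T (A x - b)
Stationarity (grad_x L = 0): Q x + c + A^T lambda = 0.
Primal feasibility: A x = b.

This gives the KKT block system:
  [ Q   A^T ] [ x     ]   [-c ]
  [ A    0  ] [ lambda ] = [ b ]

Solving the linear system:
  x*      = (0.1707, -0.3902)
  lambda* = (0.7561)
  f(x*)   = -1.2439

x* = (0.1707, -0.3902), lambda* = (0.7561)


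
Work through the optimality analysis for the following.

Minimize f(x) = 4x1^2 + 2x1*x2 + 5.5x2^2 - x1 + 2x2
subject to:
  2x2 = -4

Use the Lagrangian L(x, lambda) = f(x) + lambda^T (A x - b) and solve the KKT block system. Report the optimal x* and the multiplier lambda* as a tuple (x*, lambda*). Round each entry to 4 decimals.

Form the Lagrangian:
  L(x, lambda) = (1/2) x^T Q x + c^T x + lambda^T (A x - b)
Stationarity (grad_x L = 0): Q x + c + A^T lambda = 0.
Primal feasibility: A x = b.

This gives the KKT block system:
  [ Q   A^T ] [ x     ]   [-c ]
  [ A    0  ] [ lambda ] = [ b ]

Solving the linear system:
  x*      = (0.625, -2)
  lambda* = (9.375)
  f(x*)   = 16.4375

x* = (0.625, -2), lambda* = (9.375)


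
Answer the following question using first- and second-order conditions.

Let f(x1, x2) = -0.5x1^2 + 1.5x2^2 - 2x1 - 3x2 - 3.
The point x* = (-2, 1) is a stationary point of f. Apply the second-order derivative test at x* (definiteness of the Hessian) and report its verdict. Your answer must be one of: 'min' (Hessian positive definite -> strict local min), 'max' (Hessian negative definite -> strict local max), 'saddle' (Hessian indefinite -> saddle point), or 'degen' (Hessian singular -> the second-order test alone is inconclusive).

Compute the Hessian H = grad^2 f:
  H = [[-1, 0], [0, 3]]
Verify stationarity: grad f(x*) = H x* + g = (0, 0).
Eigenvalues of H: -1, 3.
Eigenvalues have mixed signs, so H is indefinite -> x* is a saddle point.

saddle


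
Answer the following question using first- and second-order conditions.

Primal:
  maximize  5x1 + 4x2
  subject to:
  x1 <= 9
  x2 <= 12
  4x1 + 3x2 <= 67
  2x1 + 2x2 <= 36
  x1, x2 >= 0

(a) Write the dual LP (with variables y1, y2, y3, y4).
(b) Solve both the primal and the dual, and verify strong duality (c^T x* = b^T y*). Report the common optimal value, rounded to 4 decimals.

The standard primal-dual pair for 'max c^T x s.t. A x <= b, x >= 0' is:
  Dual:  min b^T y  s.t.  A^T y >= c,  y >= 0.

So the dual LP is:
  minimize  9y1 + 12y2 + 67y3 + 36y4
  subject to:
    y1 + 4y3 + 2y4 >= 5
    y2 + 3y3 + 2y4 >= 4
    y1, y2, y3, y4 >= 0

Solving the primal: x* = (9, 9).
  primal value c^T x* = 81.
Solving the dual: y* = (1, 0, 0, 2).
  dual value b^T y* = 81.
Strong duality: c^T x* = b^T y*. Confirmed.

81


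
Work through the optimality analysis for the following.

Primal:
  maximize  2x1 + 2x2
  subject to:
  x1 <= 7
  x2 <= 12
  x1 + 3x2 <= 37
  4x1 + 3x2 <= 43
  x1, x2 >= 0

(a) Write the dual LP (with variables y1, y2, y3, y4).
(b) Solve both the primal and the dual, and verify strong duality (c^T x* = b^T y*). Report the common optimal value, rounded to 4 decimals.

The standard primal-dual pair for 'max c^T x s.t. A x <= b, x >= 0' is:
  Dual:  min b^T y  s.t.  A^T y >= c,  y >= 0.

So the dual LP is:
  minimize  7y1 + 12y2 + 37y3 + 43y4
  subject to:
    y1 + y3 + 4y4 >= 2
    y2 + 3y3 + 3y4 >= 2
    y1, y2, y3, y4 >= 0

Solving the primal: x* = (2, 11.6667).
  primal value c^T x* = 27.3333.
Solving the dual: y* = (0, 0, 0.2222, 0.4444).
  dual value b^T y* = 27.3333.
Strong duality: c^T x* = b^T y*. Confirmed.

27.3333


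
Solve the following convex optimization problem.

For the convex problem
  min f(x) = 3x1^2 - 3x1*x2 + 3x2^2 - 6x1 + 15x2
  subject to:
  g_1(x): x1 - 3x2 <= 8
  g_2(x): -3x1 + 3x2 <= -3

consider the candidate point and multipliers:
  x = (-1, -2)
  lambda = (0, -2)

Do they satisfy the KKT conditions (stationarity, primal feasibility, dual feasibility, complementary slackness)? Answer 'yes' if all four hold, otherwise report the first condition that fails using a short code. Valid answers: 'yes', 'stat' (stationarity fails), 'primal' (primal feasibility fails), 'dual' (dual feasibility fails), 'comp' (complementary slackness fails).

Gradient of f: grad f(x) = Q x + c = (-6, 6)
Constraint values g_i(x) = a_i^T x - b_i:
  g_1((-1, -2)) = -3
  g_2((-1, -2)) = 0
Stationarity residual: grad f(x) + sum_i lambda_i a_i = (0, 0)
  -> stationarity OK
Primal feasibility (all g_i <= 0): OK
Dual feasibility (all lambda_i >= 0): FAILS
Complementary slackness (lambda_i * g_i(x) = 0 for all i): OK

Verdict: the first failing condition is dual_feasibility -> dual.

dual


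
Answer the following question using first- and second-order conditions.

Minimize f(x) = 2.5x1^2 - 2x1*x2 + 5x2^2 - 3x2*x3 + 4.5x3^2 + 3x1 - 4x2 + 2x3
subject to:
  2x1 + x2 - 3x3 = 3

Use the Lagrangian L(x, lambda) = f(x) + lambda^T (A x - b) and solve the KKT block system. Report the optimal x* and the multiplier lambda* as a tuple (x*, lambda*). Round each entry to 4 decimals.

Form the Lagrangian:
  L(x, lambda) = (1/2) x^T Q x + c^T x + lambda^T (A x - b)
Stationarity (grad_x L = 0): Q x + c + A^T lambda = 0.
Primal feasibility: A x = b.

This gives the KKT block system:
  [ Q   A^T ] [ x     ]   [-c ]
  [ A    0  ] [ lambda ] = [ b ]

Solving the linear system:
  x*      = (0.2814, 0.4329, -0.6681)
  lambda* = (-1.7706)
  f(x*)   = 1.544

x* = (0.2814, 0.4329, -0.6681), lambda* = (-1.7706)


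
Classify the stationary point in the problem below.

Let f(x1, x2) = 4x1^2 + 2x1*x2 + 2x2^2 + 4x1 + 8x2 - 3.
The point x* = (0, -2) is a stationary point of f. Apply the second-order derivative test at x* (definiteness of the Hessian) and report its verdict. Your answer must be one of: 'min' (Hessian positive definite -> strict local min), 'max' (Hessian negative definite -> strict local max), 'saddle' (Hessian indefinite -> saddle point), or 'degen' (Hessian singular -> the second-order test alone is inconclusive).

Compute the Hessian H = grad^2 f:
  H = [[8, 2], [2, 4]]
Verify stationarity: grad f(x*) = H x* + g = (0, 0).
Eigenvalues of H: 3.1716, 8.8284.
Both eigenvalues > 0, so H is positive definite -> x* is a strict local min.

min


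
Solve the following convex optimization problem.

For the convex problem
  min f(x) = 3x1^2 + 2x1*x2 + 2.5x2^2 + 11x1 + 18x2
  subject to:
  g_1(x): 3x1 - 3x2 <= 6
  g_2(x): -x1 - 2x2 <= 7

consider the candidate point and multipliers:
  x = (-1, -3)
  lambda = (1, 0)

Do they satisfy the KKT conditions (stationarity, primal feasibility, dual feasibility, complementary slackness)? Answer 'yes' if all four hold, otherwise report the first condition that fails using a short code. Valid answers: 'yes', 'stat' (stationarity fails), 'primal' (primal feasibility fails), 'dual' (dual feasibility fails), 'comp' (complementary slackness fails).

Gradient of f: grad f(x) = Q x + c = (-1, 1)
Constraint values g_i(x) = a_i^T x - b_i:
  g_1((-1, -3)) = 0
  g_2((-1, -3)) = 0
Stationarity residual: grad f(x) + sum_i lambda_i a_i = (2, -2)
  -> stationarity FAILS
Primal feasibility (all g_i <= 0): OK
Dual feasibility (all lambda_i >= 0): OK
Complementary slackness (lambda_i * g_i(x) = 0 for all i): OK

Verdict: the first failing condition is stationarity -> stat.

stat


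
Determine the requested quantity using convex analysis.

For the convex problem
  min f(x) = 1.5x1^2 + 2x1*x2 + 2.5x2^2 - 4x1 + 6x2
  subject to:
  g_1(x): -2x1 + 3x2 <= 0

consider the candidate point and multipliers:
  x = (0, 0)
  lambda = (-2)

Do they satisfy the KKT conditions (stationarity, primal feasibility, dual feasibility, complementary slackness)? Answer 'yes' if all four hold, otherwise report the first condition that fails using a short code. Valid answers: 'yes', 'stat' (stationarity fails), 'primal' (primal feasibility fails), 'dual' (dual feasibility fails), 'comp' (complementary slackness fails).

Gradient of f: grad f(x) = Q x + c = (-4, 6)
Constraint values g_i(x) = a_i^T x - b_i:
  g_1((0, 0)) = 0
Stationarity residual: grad f(x) + sum_i lambda_i a_i = (0, 0)
  -> stationarity OK
Primal feasibility (all g_i <= 0): OK
Dual feasibility (all lambda_i >= 0): FAILS
Complementary slackness (lambda_i * g_i(x) = 0 for all i): OK

Verdict: the first failing condition is dual_feasibility -> dual.

dual


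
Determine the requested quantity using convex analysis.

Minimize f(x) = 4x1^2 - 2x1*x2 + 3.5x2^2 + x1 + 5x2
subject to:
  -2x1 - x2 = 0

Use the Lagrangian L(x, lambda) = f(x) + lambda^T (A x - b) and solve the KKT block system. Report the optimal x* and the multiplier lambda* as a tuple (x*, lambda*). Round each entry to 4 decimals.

Form the Lagrangian:
  L(x, lambda) = (1/2) x^T Q x + c^T x + lambda^T (A x - b)
Stationarity (grad_x L = 0): Q x + c + A^T lambda = 0.
Primal feasibility: A x = b.

This gives the KKT block system:
  [ Q   A^T ] [ x     ]   [-c ]
  [ A    0  ] [ lambda ] = [ b ]

Solving the linear system:
  x*      = (0.2045, -0.4091)
  lambda* = (1.7273)
  f(x*)   = -0.9205

x* = (0.2045, -0.4091), lambda* = (1.7273)


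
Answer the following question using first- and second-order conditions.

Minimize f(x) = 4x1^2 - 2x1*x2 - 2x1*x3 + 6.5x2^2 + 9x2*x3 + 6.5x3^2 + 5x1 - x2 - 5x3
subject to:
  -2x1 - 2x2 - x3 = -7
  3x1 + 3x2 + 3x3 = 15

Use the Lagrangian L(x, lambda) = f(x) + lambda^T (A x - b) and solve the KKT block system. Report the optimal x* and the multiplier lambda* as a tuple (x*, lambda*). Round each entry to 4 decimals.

Form the Lagrangian:
  L(x, lambda) = (1/2) x^T Q x + c^T x + lambda^T (A x - b)
Stationarity (grad_x L = 0): Q x + c + A^T lambda = 0.
Primal feasibility: A x = b.

This gives the KKT block system:
  [ Q   A^T ] [ x     ]   [-c ]
  [ A    0  ] [ lambda ] = [ b ]

Solving the linear system:
  x*      = (2.28, -0.28, 3)
  lambda* = (-9.12, -12.0133)
  f(x*)   = 56.52

x* = (2.28, -0.28, 3), lambda* = (-9.12, -12.0133)


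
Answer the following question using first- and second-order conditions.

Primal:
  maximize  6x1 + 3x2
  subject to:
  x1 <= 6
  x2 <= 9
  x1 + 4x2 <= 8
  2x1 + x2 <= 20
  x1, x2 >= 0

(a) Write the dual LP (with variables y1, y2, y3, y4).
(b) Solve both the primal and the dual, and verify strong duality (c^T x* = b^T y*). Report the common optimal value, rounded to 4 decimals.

The standard primal-dual pair for 'max c^T x s.t. A x <= b, x >= 0' is:
  Dual:  min b^T y  s.t.  A^T y >= c,  y >= 0.

So the dual LP is:
  minimize  6y1 + 9y2 + 8y3 + 20y4
  subject to:
    y1 + y3 + 2y4 >= 6
    y2 + 4y3 + y4 >= 3
    y1, y2, y3, y4 >= 0

Solving the primal: x* = (6, 0.5).
  primal value c^T x* = 37.5.
Solving the dual: y* = (5.25, 0, 0.75, 0).
  dual value b^T y* = 37.5.
Strong duality: c^T x* = b^T y*. Confirmed.

37.5


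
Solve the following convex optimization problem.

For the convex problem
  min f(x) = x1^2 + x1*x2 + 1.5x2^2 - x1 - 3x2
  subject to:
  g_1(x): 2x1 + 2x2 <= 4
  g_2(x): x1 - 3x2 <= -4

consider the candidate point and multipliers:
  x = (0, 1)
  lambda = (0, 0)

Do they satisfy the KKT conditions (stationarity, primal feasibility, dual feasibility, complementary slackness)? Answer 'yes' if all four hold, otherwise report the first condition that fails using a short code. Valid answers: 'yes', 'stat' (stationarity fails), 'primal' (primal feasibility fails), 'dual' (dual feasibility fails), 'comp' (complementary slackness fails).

Gradient of f: grad f(x) = Q x + c = (0, 0)
Constraint values g_i(x) = a_i^T x - b_i:
  g_1((0, 1)) = -2
  g_2((0, 1)) = 1
Stationarity residual: grad f(x) + sum_i lambda_i a_i = (0, 0)
  -> stationarity OK
Primal feasibility (all g_i <= 0): FAILS
Dual feasibility (all lambda_i >= 0): OK
Complementary slackness (lambda_i * g_i(x) = 0 for all i): OK

Verdict: the first failing condition is primal_feasibility -> primal.

primal


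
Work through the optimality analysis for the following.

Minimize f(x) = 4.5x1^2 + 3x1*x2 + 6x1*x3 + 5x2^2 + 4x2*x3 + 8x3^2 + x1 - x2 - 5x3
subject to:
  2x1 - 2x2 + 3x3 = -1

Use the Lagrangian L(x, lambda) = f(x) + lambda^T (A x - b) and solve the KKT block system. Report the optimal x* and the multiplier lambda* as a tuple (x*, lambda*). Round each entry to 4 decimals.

Form the Lagrangian:
  L(x, lambda) = (1/2) x^T Q x + c^T x + lambda^T (A x - b)
Stationarity (grad_x L = 0): Q x + c + A^T lambda = 0.
Primal feasibility: A x = b.

This gives the KKT block system:
  [ Q   A^T ] [ x     ]   [-c ]
  [ A    0  ] [ lambda ] = [ b ]

Solving the linear system:
  x*      = (-0.6112, 0.3352, 0.2976)
  lambda* = (0.8547)
  f(x*)   = -0.79

x* = (-0.6112, 0.3352, 0.2976), lambda* = (0.8547)


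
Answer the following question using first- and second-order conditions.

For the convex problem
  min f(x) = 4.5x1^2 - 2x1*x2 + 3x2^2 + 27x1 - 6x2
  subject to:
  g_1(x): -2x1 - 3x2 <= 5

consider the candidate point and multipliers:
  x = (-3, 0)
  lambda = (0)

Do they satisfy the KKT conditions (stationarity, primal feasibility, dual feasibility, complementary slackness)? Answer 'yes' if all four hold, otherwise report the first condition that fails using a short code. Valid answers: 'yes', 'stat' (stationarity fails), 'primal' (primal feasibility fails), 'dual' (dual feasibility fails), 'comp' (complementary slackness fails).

Gradient of f: grad f(x) = Q x + c = (0, 0)
Constraint values g_i(x) = a_i^T x - b_i:
  g_1((-3, 0)) = 1
Stationarity residual: grad f(x) + sum_i lambda_i a_i = (0, 0)
  -> stationarity OK
Primal feasibility (all g_i <= 0): FAILS
Dual feasibility (all lambda_i >= 0): OK
Complementary slackness (lambda_i * g_i(x) = 0 for all i): OK

Verdict: the first failing condition is primal_feasibility -> primal.

primal


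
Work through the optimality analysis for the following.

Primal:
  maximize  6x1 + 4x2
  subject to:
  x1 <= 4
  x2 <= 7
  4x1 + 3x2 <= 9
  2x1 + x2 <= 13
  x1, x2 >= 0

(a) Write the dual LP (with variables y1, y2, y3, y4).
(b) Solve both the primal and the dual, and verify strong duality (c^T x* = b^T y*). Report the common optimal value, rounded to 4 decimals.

The standard primal-dual pair for 'max c^T x s.t. A x <= b, x >= 0' is:
  Dual:  min b^T y  s.t.  A^T y >= c,  y >= 0.

So the dual LP is:
  minimize  4y1 + 7y2 + 9y3 + 13y4
  subject to:
    y1 + 4y3 + 2y4 >= 6
    y2 + 3y3 + y4 >= 4
    y1, y2, y3, y4 >= 0

Solving the primal: x* = (2.25, 0).
  primal value c^T x* = 13.5.
Solving the dual: y* = (0, 0, 1.5, 0).
  dual value b^T y* = 13.5.
Strong duality: c^T x* = b^T y*. Confirmed.

13.5
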